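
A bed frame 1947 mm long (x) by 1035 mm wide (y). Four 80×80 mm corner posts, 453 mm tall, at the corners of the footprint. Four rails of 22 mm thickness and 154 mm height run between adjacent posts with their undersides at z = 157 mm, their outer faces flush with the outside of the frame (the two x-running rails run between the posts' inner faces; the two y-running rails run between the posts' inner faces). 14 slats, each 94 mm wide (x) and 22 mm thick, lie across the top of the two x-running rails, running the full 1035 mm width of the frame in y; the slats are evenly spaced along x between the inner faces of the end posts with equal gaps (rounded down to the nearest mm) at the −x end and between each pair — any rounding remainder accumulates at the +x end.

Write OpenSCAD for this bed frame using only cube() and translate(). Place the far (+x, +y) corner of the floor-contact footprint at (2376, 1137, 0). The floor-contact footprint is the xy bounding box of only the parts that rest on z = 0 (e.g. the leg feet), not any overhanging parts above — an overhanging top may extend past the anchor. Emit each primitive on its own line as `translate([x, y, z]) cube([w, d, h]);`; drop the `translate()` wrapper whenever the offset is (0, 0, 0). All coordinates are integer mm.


// slat z = rail_z + rail_h = 157 + 154 = 311
// slat gap = ⌊(1787 − 14·94) / 15⌋ = 31
translate([429, 102, 0]) cube([80, 80, 453]);
translate([429, 1057, 0]) cube([80, 80, 453]);
translate([2296, 102, 0]) cube([80, 80, 453]);
translate([2296, 1057, 0]) cube([80, 80, 453]);
translate([509, 102, 157]) cube([1787, 22, 154]);
translate([509, 1115, 157]) cube([1787, 22, 154]);
translate([429, 182, 157]) cube([22, 875, 154]);
translate([2354, 182, 157]) cube([22, 875, 154]);
translate([540, 102, 311]) cube([94, 1035, 22]);
translate([665, 102, 311]) cube([94, 1035, 22]);
translate([790, 102, 311]) cube([94, 1035, 22]);
translate([915, 102, 311]) cube([94, 1035, 22]);
translate([1040, 102, 311]) cube([94, 1035, 22]);
translate([1165, 102, 311]) cube([94, 1035, 22]);
translate([1290, 102, 311]) cube([94, 1035, 22]);
translate([1415, 102, 311]) cube([94, 1035, 22]);
translate([1540, 102, 311]) cube([94, 1035, 22]);
translate([1665, 102, 311]) cube([94, 1035, 22]);
translate([1790, 102, 311]) cube([94, 1035, 22]);
translate([1915, 102, 311]) cube([94, 1035, 22]);
translate([2040, 102, 311]) cube([94, 1035, 22]);
translate([2165, 102, 311]) cube([94, 1035, 22]);


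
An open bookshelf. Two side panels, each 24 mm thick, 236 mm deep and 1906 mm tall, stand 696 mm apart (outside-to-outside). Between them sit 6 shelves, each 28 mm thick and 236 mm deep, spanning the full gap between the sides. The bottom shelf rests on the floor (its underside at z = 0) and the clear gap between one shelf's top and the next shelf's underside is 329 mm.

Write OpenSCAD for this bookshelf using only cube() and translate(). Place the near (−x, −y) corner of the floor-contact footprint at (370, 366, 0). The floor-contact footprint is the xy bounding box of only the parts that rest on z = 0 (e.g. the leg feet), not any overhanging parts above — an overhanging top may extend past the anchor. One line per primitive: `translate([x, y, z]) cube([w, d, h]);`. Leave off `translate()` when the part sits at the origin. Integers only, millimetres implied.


translate([370, 366, 0]) cube([24, 236, 1906]);
translate([1042, 366, 0]) cube([24, 236, 1906]);
translate([394, 366, 0]) cube([648, 236, 28]);
translate([394, 366, 357]) cube([648, 236, 28]);
translate([394, 366, 714]) cube([648, 236, 28]);
translate([394, 366, 1071]) cube([648, 236, 28]);
translate([394, 366, 1428]) cube([648, 236, 28]);
translate([394, 366, 1785]) cube([648, 236, 28]);


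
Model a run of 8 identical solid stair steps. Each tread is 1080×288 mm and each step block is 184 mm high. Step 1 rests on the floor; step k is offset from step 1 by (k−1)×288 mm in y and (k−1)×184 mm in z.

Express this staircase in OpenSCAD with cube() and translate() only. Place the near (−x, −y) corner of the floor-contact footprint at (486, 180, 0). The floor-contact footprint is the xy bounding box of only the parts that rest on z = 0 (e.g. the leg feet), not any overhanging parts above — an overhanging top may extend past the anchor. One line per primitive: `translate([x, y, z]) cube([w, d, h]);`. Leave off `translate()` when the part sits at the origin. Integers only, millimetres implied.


translate([486, 180, 0]) cube([1080, 288, 184]);
translate([486, 468, 184]) cube([1080, 288, 184]);
translate([486, 756, 368]) cube([1080, 288, 184]);
translate([486, 1044, 552]) cube([1080, 288, 184]);
translate([486, 1332, 736]) cube([1080, 288, 184]);
translate([486, 1620, 920]) cube([1080, 288, 184]);
translate([486, 1908, 1104]) cube([1080, 288, 184]);
translate([486, 2196, 1288]) cube([1080, 288, 184]);


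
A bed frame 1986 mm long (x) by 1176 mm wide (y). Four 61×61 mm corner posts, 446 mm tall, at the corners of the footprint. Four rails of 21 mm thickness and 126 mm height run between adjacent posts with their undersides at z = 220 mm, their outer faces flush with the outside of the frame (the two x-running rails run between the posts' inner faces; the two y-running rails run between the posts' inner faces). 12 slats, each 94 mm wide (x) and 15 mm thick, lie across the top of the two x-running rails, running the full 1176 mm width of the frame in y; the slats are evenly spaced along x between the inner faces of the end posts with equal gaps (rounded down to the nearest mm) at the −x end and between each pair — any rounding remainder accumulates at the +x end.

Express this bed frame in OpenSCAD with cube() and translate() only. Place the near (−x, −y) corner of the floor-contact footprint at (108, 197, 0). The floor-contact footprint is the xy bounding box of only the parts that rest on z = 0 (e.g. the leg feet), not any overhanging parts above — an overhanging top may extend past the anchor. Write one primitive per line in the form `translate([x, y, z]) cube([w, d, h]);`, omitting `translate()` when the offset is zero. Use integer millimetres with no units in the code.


translate([108, 197, 0]) cube([61, 61, 446]);
translate([108, 1312, 0]) cube([61, 61, 446]);
translate([2033, 197, 0]) cube([61, 61, 446]);
translate([2033, 1312, 0]) cube([61, 61, 446]);
translate([169, 197, 220]) cube([1864, 21, 126]);
translate([169, 1352, 220]) cube([1864, 21, 126]);
translate([108, 258, 220]) cube([21, 1054, 126]);
translate([2073, 258, 220]) cube([21, 1054, 126]);
translate([225, 197, 346]) cube([94, 1176, 15]);
translate([375, 197, 346]) cube([94, 1176, 15]);
translate([525, 197, 346]) cube([94, 1176, 15]);
translate([675, 197, 346]) cube([94, 1176, 15]);
translate([825, 197, 346]) cube([94, 1176, 15]);
translate([975, 197, 346]) cube([94, 1176, 15]);
translate([1125, 197, 346]) cube([94, 1176, 15]);
translate([1275, 197, 346]) cube([94, 1176, 15]);
translate([1425, 197, 346]) cube([94, 1176, 15]);
translate([1575, 197, 346]) cube([94, 1176, 15]);
translate([1725, 197, 346]) cube([94, 1176, 15]);
translate([1875, 197, 346]) cube([94, 1176, 15]);


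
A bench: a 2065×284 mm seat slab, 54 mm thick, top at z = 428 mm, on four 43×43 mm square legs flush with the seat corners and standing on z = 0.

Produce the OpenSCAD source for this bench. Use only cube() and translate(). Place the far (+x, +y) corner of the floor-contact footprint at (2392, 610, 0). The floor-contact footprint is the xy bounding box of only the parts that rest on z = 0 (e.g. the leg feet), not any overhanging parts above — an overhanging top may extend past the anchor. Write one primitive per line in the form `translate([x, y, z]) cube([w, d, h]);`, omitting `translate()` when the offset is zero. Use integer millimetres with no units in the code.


// leg_h = 428 − 54 = 374
translate([327, 326, 374]) cube([2065, 284, 54]);
translate([327, 326, 0]) cube([43, 43, 374]);
translate([327, 567, 0]) cube([43, 43, 374]);
translate([2349, 326, 0]) cube([43, 43, 374]);
translate([2349, 567, 0]) cube([43, 43, 374]);


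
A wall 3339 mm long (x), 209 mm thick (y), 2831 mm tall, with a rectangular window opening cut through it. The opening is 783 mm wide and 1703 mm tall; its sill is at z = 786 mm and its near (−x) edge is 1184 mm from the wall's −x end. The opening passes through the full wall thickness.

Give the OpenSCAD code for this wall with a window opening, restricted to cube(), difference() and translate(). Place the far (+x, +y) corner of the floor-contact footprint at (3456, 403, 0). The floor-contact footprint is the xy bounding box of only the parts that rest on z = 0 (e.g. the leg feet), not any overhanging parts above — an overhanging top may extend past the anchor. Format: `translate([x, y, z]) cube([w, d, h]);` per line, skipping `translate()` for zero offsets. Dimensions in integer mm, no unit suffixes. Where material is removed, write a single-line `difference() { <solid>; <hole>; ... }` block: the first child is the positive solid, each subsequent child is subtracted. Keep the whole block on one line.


difference() { translate([117, 194, 0]) cube([3339, 209, 2831]); translate([1301, 194, 786]) cube([783, 209, 1703]); }


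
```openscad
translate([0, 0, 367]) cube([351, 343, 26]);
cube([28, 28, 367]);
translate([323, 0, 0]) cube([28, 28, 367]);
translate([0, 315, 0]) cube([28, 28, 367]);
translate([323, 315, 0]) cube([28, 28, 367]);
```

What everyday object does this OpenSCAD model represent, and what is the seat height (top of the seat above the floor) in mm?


A stool. The seat height is 393 mm.

A 351×343×26 slab at z = 367 on four corner posts — a stool. The seat top is 367 + 26 = 393 mm.


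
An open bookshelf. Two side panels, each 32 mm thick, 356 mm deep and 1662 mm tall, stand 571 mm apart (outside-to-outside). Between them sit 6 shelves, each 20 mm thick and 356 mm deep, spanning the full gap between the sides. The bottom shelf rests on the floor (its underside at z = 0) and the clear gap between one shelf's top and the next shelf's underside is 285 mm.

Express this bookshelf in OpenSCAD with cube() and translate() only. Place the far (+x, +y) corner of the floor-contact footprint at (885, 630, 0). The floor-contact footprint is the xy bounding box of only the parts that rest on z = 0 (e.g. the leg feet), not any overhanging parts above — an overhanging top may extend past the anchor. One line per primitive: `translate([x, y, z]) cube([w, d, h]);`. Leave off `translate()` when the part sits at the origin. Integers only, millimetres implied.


translate([314, 274, 0]) cube([32, 356, 1662]);
translate([853, 274, 0]) cube([32, 356, 1662]);
translate([346, 274, 0]) cube([507, 356, 20]);
translate([346, 274, 305]) cube([507, 356, 20]);
translate([346, 274, 610]) cube([507, 356, 20]);
translate([346, 274, 915]) cube([507, 356, 20]);
translate([346, 274, 1220]) cube([507, 356, 20]);
translate([346, 274, 1525]) cube([507, 356, 20]);


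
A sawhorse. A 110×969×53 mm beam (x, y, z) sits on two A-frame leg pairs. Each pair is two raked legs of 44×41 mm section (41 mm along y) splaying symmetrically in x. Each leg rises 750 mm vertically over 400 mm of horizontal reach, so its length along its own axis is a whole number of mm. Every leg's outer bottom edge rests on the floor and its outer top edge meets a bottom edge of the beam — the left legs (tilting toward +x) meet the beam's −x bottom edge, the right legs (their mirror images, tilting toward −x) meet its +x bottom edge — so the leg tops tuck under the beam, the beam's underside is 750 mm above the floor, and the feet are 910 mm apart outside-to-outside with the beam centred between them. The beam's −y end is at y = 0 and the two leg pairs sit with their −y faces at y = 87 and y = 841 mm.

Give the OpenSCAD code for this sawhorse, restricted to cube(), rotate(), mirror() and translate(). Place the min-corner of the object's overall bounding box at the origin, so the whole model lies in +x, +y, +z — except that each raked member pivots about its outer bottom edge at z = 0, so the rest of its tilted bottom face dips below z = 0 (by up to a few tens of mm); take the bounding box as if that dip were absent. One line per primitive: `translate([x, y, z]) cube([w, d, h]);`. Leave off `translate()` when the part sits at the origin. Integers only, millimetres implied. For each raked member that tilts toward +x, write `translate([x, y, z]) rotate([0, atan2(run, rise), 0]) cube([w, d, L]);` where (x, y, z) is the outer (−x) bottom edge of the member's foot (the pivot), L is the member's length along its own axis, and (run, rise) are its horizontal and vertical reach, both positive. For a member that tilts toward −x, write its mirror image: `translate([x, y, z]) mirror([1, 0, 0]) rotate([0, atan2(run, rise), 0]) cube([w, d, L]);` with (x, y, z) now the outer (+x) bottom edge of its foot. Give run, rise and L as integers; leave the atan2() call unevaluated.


// leg length = √(400² + 750²) = 850
// right-leg outer foot x = 2·400 + 110 = 910
// beam min-corner = (400, 0, 750)
translate([400, 0, 750]) cube([110, 969, 53]);
translate([0, 87, 0]) rotate([0, atan2(400, 750), 0]) cube([44, 41, 850]);
translate([910, 87, 0]) mirror([1, 0, 0]) rotate([0, atan2(400, 750), 0]) cube([44, 41, 850]);
translate([0, 841, 0]) rotate([0, atan2(400, 750), 0]) cube([44, 41, 850]);
translate([910, 841, 0]) mirror([1, 0, 0]) rotate([0, atan2(400, 750), 0]) cube([44, 41, 850]);


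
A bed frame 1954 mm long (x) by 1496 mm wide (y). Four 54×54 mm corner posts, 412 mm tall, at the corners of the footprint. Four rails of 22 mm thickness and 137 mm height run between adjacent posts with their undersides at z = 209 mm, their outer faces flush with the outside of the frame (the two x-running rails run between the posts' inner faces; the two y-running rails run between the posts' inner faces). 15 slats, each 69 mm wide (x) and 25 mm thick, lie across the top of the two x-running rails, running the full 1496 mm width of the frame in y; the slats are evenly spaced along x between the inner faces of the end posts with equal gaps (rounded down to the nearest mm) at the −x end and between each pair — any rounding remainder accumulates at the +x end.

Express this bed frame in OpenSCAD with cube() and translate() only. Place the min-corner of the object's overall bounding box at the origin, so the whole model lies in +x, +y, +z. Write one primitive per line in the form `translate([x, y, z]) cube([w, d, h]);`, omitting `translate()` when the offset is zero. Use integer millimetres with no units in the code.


// slat z = rail_z + rail_h = 209 + 137 = 346
// slat gap = ⌊(1846 − 15·69) / 16⌋ = 50
cube([54, 54, 412]);
translate([0, 1442, 0]) cube([54, 54, 412]);
translate([1900, 0, 0]) cube([54, 54, 412]);
translate([1900, 1442, 0]) cube([54, 54, 412]);
translate([54, 0, 209]) cube([1846, 22, 137]);
translate([54, 1474, 209]) cube([1846, 22, 137]);
translate([0, 54, 209]) cube([22, 1388, 137]);
translate([1932, 54, 209]) cube([22, 1388, 137]);
translate([104, 0, 346]) cube([69, 1496, 25]);
translate([223, 0, 346]) cube([69, 1496, 25]);
translate([342, 0, 346]) cube([69, 1496, 25]);
translate([461, 0, 346]) cube([69, 1496, 25]);
translate([580, 0, 346]) cube([69, 1496, 25]);
translate([699, 0, 346]) cube([69, 1496, 25]);
translate([818, 0, 346]) cube([69, 1496, 25]);
translate([937, 0, 346]) cube([69, 1496, 25]);
translate([1056, 0, 346]) cube([69, 1496, 25]);
translate([1175, 0, 346]) cube([69, 1496, 25]);
translate([1294, 0, 346]) cube([69, 1496, 25]);
translate([1413, 0, 346]) cube([69, 1496, 25]);
translate([1532, 0, 346]) cube([69, 1496, 25]);
translate([1651, 0, 346]) cube([69, 1496, 25]);
translate([1770, 0, 346]) cube([69, 1496, 25]);


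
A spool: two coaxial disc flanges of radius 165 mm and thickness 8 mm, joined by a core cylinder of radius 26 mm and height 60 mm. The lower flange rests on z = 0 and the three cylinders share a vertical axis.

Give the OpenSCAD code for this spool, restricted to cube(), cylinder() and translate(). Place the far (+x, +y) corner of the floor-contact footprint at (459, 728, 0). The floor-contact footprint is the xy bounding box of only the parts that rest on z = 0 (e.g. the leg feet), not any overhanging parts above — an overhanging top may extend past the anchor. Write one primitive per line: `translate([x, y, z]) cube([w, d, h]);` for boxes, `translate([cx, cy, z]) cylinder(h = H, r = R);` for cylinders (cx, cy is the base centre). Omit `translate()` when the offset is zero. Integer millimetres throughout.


translate([294, 563, 0]) cylinder(h = 8, r = 165);
translate([294, 563, 8]) cylinder(h = 60, r = 26);
translate([294, 563, 68]) cylinder(h = 8, r = 165);


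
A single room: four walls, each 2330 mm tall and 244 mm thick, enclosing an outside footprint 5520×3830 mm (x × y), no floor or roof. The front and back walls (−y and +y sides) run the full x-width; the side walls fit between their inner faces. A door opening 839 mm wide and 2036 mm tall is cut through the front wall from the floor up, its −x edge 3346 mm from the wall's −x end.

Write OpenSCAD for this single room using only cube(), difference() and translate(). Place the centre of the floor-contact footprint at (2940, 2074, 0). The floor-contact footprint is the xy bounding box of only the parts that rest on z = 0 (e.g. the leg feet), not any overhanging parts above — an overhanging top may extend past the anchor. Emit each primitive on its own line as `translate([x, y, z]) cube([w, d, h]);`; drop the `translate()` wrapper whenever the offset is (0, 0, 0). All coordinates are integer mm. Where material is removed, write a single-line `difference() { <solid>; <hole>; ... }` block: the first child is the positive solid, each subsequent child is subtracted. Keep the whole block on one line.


difference() { translate([180, 159, 0]) cube([5520, 244, 2330]); translate([3526, 159, 0]) cube([839, 244, 2036]); }
translate([180, 3745, 0]) cube([5520, 244, 2330]);
translate([180, 403, 0]) cube([244, 3342, 2330]);
translate([5456, 403, 0]) cube([244, 3342, 2330]);


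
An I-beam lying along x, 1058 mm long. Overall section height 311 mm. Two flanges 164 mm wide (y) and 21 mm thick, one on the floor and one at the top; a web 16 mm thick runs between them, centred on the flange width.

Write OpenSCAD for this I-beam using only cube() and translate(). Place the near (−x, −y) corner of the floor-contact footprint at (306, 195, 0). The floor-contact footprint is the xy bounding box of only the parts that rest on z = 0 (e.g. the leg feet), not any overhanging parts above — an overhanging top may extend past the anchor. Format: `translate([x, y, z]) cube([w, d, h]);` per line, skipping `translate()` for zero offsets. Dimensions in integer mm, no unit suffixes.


translate([306, 195, 0]) cube([1058, 164, 21]);
translate([306, 269, 21]) cube([1058, 16, 269]);
translate([306, 195, 290]) cube([1058, 164, 21]);


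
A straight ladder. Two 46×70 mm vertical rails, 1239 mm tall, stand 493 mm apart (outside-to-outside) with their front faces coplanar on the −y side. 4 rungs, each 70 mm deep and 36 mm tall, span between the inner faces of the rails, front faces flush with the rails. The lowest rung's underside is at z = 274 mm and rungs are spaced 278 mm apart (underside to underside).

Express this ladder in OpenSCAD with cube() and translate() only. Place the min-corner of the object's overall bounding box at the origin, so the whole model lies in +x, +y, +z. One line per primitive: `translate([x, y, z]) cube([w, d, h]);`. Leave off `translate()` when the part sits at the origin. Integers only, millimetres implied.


cube([46, 70, 1239]);
translate([447, 0, 0]) cube([46, 70, 1239]);
translate([46, 0, 274]) cube([401, 70, 36]);
translate([46, 0, 552]) cube([401, 70, 36]);
translate([46, 0, 830]) cube([401, 70, 36]);
translate([46, 0, 1108]) cube([401, 70, 36]);


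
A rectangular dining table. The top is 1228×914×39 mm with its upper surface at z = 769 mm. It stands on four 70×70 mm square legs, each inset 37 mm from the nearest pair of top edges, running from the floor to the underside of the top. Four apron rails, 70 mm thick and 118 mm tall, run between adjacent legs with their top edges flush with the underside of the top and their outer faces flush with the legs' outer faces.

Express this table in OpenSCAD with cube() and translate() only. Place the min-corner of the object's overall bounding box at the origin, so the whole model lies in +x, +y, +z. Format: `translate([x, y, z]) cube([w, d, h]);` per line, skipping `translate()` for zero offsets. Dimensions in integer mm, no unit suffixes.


// leg_h = 769 - 39 = 730
// apron z = 730 - 118 = 612
translate([0, 0, 730]) cube([1228, 914, 39]);
translate([37, 37, 0]) cube([70, 70, 730]);
translate([1121, 37, 0]) cube([70, 70, 730]);
translate([37, 807, 0]) cube([70, 70, 730]);
translate([1121, 807, 0]) cube([70, 70, 730]);
translate([107, 37, 612]) cube([1014, 70, 118]);
translate([107, 807, 612]) cube([1014, 70, 118]);
translate([37, 107, 612]) cube([70, 700, 118]);
translate([1121, 107, 612]) cube([70, 700, 118]);


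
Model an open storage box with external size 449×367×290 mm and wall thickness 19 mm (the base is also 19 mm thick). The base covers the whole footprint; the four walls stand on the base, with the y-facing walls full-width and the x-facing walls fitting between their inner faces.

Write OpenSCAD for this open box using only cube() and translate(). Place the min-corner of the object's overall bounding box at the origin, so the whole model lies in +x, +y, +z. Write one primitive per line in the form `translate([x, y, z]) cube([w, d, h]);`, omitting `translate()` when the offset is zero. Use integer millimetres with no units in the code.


cube([449, 367, 19]);
translate([0, 0, 19]) cube([449, 19, 271]);
translate([0, 348, 19]) cube([449, 19, 271]);
translate([0, 19, 19]) cube([19, 329, 271]);
translate([430, 19, 19]) cube([19, 329, 271]);


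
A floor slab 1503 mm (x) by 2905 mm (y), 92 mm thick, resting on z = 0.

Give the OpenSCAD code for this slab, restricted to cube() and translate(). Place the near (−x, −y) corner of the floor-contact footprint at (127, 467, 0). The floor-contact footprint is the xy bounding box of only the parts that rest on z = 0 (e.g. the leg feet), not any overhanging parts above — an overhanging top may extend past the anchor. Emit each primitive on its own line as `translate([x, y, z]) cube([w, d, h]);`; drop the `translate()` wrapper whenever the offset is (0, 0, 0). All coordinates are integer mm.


translate([127, 467, 0]) cube([1503, 2905, 92]);


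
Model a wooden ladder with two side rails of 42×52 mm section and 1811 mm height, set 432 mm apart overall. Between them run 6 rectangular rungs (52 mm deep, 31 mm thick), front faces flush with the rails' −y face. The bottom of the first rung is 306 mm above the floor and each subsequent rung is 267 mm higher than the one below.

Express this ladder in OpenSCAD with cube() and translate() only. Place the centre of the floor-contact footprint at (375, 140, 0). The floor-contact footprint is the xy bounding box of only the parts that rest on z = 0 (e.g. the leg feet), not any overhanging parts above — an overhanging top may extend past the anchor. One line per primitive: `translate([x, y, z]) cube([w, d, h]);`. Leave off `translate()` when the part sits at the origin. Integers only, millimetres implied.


// rung span = 432 - 2*42 = 348
// rung[k] z = 306 + k*267
translate([159, 114, 0]) cube([42, 52, 1811]);
translate([549, 114, 0]) cube([42, 52, 1811]);
translate([201, 114, 306]) cube([348, 52, 31]);
translate([201, 114, 573]) cube([348, 52, 31]);
translate([201, 114, 840]) cube([348, 52, 31]);
translate([201, 114, 1107]) cube([348, 52, 31]);
translate([201, 114, 1374]) cube([348, 52, 31]);
translate([201, 114, 1641]) cube([348, 52, 31]);


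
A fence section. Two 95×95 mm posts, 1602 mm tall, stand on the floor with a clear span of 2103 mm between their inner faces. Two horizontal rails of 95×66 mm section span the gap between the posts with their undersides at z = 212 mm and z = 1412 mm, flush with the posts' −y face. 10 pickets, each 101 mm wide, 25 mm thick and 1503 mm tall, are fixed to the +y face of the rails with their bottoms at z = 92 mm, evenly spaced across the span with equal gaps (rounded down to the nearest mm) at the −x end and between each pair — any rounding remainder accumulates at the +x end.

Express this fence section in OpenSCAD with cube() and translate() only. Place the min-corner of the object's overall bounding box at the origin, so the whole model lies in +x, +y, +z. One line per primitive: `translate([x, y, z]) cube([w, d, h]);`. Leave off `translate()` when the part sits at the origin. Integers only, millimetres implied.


cube([95, 95, 1602]);
translate([2198, 0, 0]) cube([95, 95, 1602]);
translate([95, 0, 212]) cube([2103, 95, 66]);
translate([95, 0, 1412]) cube([2103, 95, 66]);
translate([194, 95, 92]) cube([101, 25, 1503]);
translate([394, 95, 92]) cube([101, 25, 1503]);
translate([594, 95, 92]) cube([101, 25, 1503]);
translate([794, 95, 92]) cube([101, 25, 1503]);
translate([994, 95, 92]) cube([101, 25, 1503]);
translate([1194, 95, 92]) cube([101, 25, 1503]);
translate([1394, 95, 92]) cube([101, 25, 1503]);
translate([1594, 95, 92]) cube([101, 25, 1503]);
translate([1794, 95, 92]) cube([101, 25, 1503]);
translate([1994, 95, 92]) cube([101, 25, 1503]);


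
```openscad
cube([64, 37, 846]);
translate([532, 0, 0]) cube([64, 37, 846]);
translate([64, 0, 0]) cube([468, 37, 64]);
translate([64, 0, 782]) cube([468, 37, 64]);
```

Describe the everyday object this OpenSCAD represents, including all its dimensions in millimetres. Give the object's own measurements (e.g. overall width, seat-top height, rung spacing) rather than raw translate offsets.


A rectangular picture frame lying in the x–z plane (depth along y). The opening is 468 mm wide (x) by 718 mm tall (z), surrounded by a border 64 mm wide on all four sides. The frame is 37 mm deep and is made of two full-height vertical stiles with two horizontal rails fitted between them.


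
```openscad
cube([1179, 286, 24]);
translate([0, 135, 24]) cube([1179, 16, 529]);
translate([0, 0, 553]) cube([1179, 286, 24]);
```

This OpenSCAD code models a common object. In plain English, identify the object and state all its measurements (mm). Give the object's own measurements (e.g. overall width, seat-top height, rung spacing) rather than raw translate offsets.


An I-beam lying along x, 1179 mm long. Overall section height 577 mm. Two flanges 286 mm wide (y) and 24 mm thick, one on the floor and one at the top; a web 16 mm thick runs between them, centred on the flange width.


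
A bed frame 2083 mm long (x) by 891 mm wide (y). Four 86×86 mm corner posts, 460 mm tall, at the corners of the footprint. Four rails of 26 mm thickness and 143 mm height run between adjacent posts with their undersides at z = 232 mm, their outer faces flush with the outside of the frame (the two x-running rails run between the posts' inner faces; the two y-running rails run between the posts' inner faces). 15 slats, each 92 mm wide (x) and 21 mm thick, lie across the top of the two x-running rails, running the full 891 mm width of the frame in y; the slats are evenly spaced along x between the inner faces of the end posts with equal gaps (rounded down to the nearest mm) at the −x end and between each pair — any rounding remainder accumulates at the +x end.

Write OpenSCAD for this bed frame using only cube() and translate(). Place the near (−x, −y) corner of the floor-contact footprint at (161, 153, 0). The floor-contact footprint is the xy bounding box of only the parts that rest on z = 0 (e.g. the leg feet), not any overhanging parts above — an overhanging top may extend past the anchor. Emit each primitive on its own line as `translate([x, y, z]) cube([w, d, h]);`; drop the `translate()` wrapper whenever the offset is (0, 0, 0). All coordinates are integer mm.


// slat z = rail_z + rail_h = 232 + 143 = 375
// slat gap = ⌊(1911 − 15·92) / 16⌋ = 33
translate([161, 153, 0]) cube([86, 86, 460]);
translate([161, 958, 0]) cube([86, 86, 460]);
translate([2158, 153, 0]) cube([86, 86, 460]);
translate([2158, 958, 0]) cube([86, 86, 460]);
translate([247, 153, 232]) cube([1911, 26, 143]);
translate([247, 1018, 232]) cube([1911, 26, 143]);
translate([161, 239, 232]) cube([26, 719, 143]);
translate([2218, 239, 232]) cube([26, 719, 143]);
translate([280, 153, 375]) cube([92, 891, 21]);
translate([405, 153, 375]) cube([92, 891, 21]);
translate([530, 153, 375]) cube([92, 891, 21]);
translate([655, 153, 375]) cube([92, 891, 21]);
translate([780, 153, 375]) cube([92, 891, 21]);
translate([905, 153, 375]) cube([92, 891, 21]);
translate([1030, 153, 375]) cube([92, 891, 21]);
translate([1155, 153, 375]) cube([92, 891, 21]);
translate([1280, 153, 375]) cube([92, 891, 21]);
translate([1405, 153, 375]) cube([92, 891, 21]);
translate([1530, 153, 375]) cube([92, 891, 21]);
translate([1655, 153, 375]) cube([92, 891, 21]);
translate([1780, 153, 375]) cube([92, 891, 21]);
translate([1905, 153, 375]) cube([92, 891, 21]);
translate([2030, 153, 375]) cube([92, 891, 21]);


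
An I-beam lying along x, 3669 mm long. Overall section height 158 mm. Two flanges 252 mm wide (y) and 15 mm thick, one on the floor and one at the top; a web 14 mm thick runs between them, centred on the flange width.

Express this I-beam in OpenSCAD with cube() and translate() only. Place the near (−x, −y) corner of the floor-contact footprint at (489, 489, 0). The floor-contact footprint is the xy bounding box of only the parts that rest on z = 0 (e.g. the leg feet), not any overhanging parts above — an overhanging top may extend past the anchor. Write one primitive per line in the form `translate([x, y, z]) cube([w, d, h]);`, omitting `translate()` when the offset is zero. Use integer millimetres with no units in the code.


translate([489, 489, 0]) cube([3669, 252, 15]);
translate([489, 608, 15]) cube([3669, 14, 128]);
translate([489, 489, 143]) cube([3669, 252, 15]);


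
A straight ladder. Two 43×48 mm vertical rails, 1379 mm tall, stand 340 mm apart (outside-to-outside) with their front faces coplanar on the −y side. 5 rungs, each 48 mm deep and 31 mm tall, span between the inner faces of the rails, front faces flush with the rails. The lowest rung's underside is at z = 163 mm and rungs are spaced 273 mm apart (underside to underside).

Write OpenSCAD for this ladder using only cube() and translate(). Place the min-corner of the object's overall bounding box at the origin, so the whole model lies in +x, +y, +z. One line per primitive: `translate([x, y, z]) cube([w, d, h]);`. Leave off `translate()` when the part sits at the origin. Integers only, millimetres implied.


// rung span = 340 - 2*43 = 254
// rung[k] z = 163 + k*273
cube([43, 48, 1379]);
translate([297, 0, 0]) cube([43, 48, 1379]);
translate([43, 0, 163]) cube([254, 48, 31]);
translate([43, 0, 436]) cube([254, 48, 31]);
translate([43, 0, 709]) cube([254, 48, 31]);
translate([43, 0, 982]) cube([254, 48, 31]);
translate([43, 0, 1255]) cube([254, 48, 31]);


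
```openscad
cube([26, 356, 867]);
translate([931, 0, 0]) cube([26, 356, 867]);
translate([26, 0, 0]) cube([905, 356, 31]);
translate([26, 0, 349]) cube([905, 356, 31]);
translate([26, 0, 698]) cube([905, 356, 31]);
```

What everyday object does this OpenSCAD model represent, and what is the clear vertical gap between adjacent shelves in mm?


A bookshelf. The clear shelf gap is 318 mm.

Two tall side panels with 3 horizontal boards between them — a bookshelf. The first two shelf undersides are at z = 0 and z = 349; with shelf thickness 31, the clear gap is 349 − 0 − 31 = 318 mm.


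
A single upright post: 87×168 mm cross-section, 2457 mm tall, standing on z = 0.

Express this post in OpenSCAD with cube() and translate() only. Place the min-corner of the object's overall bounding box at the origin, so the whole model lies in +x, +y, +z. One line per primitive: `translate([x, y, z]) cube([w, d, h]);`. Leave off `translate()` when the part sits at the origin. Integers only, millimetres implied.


cube([87, 168, 2457]);


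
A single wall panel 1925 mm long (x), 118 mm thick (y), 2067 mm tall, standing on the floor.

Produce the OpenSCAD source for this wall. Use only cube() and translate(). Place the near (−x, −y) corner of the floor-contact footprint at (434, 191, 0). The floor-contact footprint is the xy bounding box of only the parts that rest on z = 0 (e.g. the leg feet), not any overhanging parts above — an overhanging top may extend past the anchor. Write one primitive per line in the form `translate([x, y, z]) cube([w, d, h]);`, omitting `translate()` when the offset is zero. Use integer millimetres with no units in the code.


translate([434, 191, 0]) cube([1925, 118, 2067]);


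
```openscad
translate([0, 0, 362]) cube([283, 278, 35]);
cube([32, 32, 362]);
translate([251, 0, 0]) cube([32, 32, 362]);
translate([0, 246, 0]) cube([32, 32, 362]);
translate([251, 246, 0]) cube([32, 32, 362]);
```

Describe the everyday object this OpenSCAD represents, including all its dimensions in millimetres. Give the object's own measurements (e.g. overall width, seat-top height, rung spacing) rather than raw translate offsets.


A simple wooden stool: a rectangular seat 283 mm (x) by 278 mm (y), 35 mm thick, top face at z = 397 mm, on four square legs, each 32×32 mm in cross-section. The legs rest on z = 0, each flush with a corner of the seat.


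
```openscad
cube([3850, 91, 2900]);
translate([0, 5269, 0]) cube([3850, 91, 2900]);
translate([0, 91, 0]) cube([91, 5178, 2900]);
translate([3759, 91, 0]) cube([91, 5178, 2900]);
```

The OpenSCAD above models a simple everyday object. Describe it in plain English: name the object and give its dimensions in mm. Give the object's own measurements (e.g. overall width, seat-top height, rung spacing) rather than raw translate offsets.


The wall frame of a small rectangular building: four walls, each 2900 mm tall and 91 mm thick, enclosing a footprint 3850 mm (x) by 5360 mm (y) outside-to-outside, with no floor or roof. The front and back walls (the −y and +y sides) span the full width; the two side walls fit between them.


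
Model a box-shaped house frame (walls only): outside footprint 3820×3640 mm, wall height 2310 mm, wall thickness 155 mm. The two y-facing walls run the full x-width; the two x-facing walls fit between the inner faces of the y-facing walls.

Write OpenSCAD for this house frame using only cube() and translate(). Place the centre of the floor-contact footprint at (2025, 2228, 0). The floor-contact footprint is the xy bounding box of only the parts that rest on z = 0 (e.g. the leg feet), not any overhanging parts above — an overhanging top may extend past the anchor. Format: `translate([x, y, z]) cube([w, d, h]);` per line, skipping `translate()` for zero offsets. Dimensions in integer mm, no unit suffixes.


translate([115, 408, 0]) cube([3820, 155, 2310]);
translate([115, 3893, 0]) cube([3820, 155, 2310]);
translate([115, 563, 0]) cube([155, 3330, 2310]);
translate([3780, 563, 0]) cube([155, 3330, 2310]);


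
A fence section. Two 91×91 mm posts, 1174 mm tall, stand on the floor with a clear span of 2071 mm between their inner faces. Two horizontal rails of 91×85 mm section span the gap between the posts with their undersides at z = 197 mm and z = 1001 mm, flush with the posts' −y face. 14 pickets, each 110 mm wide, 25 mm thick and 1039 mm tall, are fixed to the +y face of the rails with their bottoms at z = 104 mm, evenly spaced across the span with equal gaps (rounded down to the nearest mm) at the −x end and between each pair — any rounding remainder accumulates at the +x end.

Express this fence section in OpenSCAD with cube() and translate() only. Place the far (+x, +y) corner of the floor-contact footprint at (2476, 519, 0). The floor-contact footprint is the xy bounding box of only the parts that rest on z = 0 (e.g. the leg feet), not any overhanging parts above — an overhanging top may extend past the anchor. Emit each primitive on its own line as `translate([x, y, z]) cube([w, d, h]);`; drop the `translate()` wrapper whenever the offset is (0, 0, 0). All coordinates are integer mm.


translate([223, 428, 0]) cube([91, 91, 1174]);
translate([2385, 428, 0]) cube([91, 91, 1174]);
translate([314, 428, 197]) cube([2071, 91, 85]);
translate([314, 428, 1001]) cube([2071, 91, 85]);
translate([349, 519, 104]) cube([110, 25, 1039]);
translate([494, 519, 104]) cube([110, 25, 1039]);
translate([639, 519, 104]) cube([110, 25, 1039]);
translate([784, 519, 104]) cube([110, 25, 1039]);
translate([929, 519, 104]) cube([110, 25, 1039]);
translate([1074, 519, 104]) cube([110, 25, 1039]);
translate([1219, 519, 104]) cube([110, 25, 1039]);
translate([1364, 519, 104]) cube([110, 25, 1039]);
translate([1509, 519, 104]) cube([110, 25, 1039]);
translate([1654, 519, 104]) cube([110, 25, 1039]);
translate([1799, 519, 104]) cube([110, 25, 1039]);
translate([1944, 519, 104]) cube([110, 25, 1039]);
translate([2089, 519, 104]) cube([110, 25, 1039]);
translate([2234, 519, 104]) cube([110, 25, 1039]);


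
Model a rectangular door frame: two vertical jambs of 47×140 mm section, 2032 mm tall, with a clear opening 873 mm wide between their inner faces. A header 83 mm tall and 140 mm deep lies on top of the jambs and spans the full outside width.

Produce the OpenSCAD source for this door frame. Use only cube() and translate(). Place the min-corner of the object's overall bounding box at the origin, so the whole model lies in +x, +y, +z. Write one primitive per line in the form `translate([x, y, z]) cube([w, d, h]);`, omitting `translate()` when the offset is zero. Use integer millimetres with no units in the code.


cube([47, 140, 2032]);
translate([920, 0, 0]) cube([47, 140, 2032]);
translate([0, 0, 2032]) cube([967, 140, 83]);


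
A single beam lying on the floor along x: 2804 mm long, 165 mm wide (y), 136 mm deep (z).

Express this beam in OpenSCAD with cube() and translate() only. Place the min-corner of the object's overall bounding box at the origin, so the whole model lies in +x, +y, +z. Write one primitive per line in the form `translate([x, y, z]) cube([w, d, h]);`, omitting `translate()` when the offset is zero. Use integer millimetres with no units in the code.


cube([2804, 165, 136]);


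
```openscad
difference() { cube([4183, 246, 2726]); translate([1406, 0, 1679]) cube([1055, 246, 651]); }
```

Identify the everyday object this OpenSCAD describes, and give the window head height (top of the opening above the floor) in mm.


A wall with a window opening. The window head height is 2330 mm.

A wall with a rectangular opening subtracted — a window. Sill at z = 1679, opening 651 mm tall, so the head is at 1679 + 651 = 2330 mm.


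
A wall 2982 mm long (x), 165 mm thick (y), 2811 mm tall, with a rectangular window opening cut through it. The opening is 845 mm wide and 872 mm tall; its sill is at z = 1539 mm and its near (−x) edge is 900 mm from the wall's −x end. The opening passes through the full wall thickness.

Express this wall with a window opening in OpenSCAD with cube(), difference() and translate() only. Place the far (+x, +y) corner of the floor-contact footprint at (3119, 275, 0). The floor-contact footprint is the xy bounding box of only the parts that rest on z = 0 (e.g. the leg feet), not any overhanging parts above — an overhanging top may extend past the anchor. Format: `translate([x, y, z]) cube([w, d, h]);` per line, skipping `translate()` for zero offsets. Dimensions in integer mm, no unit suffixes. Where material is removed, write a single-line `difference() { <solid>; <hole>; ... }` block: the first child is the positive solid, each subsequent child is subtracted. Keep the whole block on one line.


difference() { translate([137, 110, 0]) cube([2982, 165, 2811]); translate([1037, 110, 1539]) cube([845, 165, 872]); }


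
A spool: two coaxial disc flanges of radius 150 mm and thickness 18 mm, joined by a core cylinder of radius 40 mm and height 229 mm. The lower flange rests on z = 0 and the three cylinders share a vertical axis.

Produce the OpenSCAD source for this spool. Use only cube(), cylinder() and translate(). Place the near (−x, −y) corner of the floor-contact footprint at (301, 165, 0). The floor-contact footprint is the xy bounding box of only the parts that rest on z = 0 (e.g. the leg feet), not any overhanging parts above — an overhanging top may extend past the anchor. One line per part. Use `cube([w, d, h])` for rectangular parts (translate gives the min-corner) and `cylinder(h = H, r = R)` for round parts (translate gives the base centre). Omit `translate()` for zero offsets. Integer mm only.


translate([451, 315, 0]) cylinder(h = 18, r = 150);
translate([451, 315, 18]) cylinder(h = 229, r = 40);
translate([451, 315, 247]) cylinder(h = 18, r = 150);
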